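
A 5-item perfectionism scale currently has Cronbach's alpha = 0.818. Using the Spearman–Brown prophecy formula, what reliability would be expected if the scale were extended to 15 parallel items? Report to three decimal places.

Length factor m = 15/5 = 3.0000
α' = m·α / (1 + (m−1)·α)
   = 15/5 × 0.818 / (1 + (15/5 − 1) × 0.818)
   = 2.4540 / 2.6360 = 0.931

predicted reliability = 0.931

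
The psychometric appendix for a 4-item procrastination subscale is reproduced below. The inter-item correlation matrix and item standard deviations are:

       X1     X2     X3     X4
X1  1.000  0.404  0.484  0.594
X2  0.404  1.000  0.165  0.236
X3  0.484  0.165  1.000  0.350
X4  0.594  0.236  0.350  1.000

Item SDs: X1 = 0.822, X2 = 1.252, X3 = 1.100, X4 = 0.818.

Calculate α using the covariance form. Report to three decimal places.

Σσ²ᵢ = 0.822² + 1.252² + 1.100² + 0.818² = 4.1223
Covariances σ_ij = r_ij · s_i · s_j:
  σ(X1,X2) = 0.404 × 0.822 × 1.252 = 0.4158
  σ(X1,X3) = 0.484 × 0.822 × 1.100 = 0.4376
  σ(X1,X4) = 0.594 × 0.822 × 0.818 = 0.3994
  σ(X2,X3) = 0.165 × 1.252 × 1.100 = 0.2272
  σ(X2,X4) = 0.236 × 1.252 × 0.818 = 0.2417
  σ(X3,X4) = 0.350 × 1.100 × 0.818 = 0.3149
σ²_T = Σσ²ᵢ + 2·Σσ_ij = 4.1223 + 2 × 2.0366 = 8.1955
α = (4/3)·(1 − 4.1223/8.1955) = 0.663

α = 0.663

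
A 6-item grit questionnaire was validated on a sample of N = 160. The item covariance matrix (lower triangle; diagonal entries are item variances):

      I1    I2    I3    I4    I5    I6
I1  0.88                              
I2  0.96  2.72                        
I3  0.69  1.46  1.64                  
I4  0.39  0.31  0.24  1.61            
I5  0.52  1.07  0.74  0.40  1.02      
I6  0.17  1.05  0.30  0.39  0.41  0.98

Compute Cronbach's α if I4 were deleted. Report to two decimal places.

Remaining items: I1, I2, I3, I5, I6 (k = 5).
Σσᵢ² = 0.88 + 2.72 + 1.64 + 1.02 + 0.98 = 7.24
Var(T) = 7.24 + 2 × 7.37 = 21.98
α (item deleted) = (5/4)·(1 − 7.24/21.98) = 0.84

Cronbach's α = 0.84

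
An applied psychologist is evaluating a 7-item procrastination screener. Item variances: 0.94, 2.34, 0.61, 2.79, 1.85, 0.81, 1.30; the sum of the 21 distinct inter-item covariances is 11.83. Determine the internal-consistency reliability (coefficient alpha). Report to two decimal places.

α = 0.80

Σσ²ᵢ = 0.94 + 2.34 + 0.61 + 2.79 + 1.85 + 0.81 + 1.30 = 10.64
Sum of distinct covariances = 11.83
σ²_T = Σσ²ᵢ + 2·Σcov = 10.64 + 2 × 11.83 = 34.30
α = (7/6)·(1 − 10.64/34.30) = 0.80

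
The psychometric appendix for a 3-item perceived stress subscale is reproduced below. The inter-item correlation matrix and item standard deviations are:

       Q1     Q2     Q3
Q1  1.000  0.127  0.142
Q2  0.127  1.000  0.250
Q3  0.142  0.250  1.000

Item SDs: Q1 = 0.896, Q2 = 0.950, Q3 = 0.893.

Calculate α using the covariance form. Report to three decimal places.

Σσ²ᵢ = 0.896² + 0.950² + 0.893² = 2.5028
Covariances σ_ij = r_ij · s_i · s_j:
  σ(Q1,Q2) = 0.127 × 0.896 × 0.950 = 0.1081
  σ(Q1,Q3) = 0.142 × 0.896 × 0.893 = 0.1136
  σ(Q2,Q3) = 0.250 × 0.950 × 0.893 = 0.2121
σ²_T = Σσ²ᵢ + 2·Σσ_ij = 2.5028 + 2 × 0.4338 = 3.3704
α = (3/2)·(1 − 2.5028/3.3704) = 0.386

α = 0.386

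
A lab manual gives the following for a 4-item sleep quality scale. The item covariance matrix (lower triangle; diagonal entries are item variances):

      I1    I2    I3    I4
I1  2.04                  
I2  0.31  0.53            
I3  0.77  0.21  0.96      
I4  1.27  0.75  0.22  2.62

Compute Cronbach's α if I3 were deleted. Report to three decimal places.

Remaining items: I1, I2, I4 (k = 3).
Σσᵢ² = 2.04 + 0.53 + 2.62 = 5.19
Var(T) = 5.19 + 2 × 2.33 = 9.85
α (item deleted) = (3/2)·(1 − 5.19/9.85) = 0.710

α = 0.710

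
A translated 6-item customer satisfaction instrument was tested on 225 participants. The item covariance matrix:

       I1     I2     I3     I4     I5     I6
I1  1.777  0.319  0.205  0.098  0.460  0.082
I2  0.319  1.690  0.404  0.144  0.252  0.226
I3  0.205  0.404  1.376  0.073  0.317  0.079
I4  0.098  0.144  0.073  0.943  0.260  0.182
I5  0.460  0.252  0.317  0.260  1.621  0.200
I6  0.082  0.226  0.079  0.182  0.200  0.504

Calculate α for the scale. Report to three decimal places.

Σσᵢ² = 1.777 + 1.690 + 1.376 + 0.943 + 1.621 + 0.504 = 7.911
Sum of the distinct covariances = 3.301
σ²_T = 7.911 + 2 × 3.301 = 14.513
α = (k/(k−1))·(1 − Σσᵢ²/σ²_T) = (6/5)·(1 − 7.911/14.513) = 0.546

α = 0.546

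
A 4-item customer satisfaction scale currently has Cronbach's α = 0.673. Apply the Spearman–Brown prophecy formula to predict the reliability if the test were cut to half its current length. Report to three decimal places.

predicted reliability = 0.507

Length factor m = 1/2
α' = m·α / (1 − (1−m)·α)
   = 1/2 × 0.673 / (1 − (1 − 1/2) × 0.673)
   = 0.3365 / 0.6635 = 0.507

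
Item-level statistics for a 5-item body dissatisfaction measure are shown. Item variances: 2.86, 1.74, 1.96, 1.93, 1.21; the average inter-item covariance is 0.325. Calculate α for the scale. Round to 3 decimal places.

ΣVar(i) = 2.86 + 1.74 + 1.96 + 1.93 + 1.21 = 9.70
Sum of the 10 distinct covariances = 10 × 0.325 = 3.250
Var(T) = ΣVar(i) + 2·Σcov = 9.70 + 2 × 3.250 = 16.200
α = (5/4)·(1 − 9.70/16.200) = 0.502

α = 0.502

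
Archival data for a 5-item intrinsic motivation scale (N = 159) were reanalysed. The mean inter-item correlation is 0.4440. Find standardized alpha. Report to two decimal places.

α = 0.80

Standardized α = k·r̄ / (1 + (k−1)·r̄) = 5 × 0.4440 / (1 + 4 × 0.4440)
  = 2.2200 / 2.7760 = 0.80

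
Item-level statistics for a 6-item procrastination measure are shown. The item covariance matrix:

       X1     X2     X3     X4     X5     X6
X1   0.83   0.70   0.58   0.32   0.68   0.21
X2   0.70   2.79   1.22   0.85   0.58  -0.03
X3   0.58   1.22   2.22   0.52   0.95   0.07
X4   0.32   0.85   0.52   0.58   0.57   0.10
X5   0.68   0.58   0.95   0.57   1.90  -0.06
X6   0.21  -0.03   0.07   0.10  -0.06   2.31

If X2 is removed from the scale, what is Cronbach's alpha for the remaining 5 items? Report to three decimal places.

Remaining items: X1, X3, X4, X5, X6 (k = 5).
Σσ²ᵢ = 0.83 + 2.22 + 0.58 + 1.90 + 2.31 = 7.84
total variance = 7.84 + 2 × 3.94 = 15.72
α (item deleted) = (5/4)·(1 − 7.84/15.72) = 0.627

α = 0.627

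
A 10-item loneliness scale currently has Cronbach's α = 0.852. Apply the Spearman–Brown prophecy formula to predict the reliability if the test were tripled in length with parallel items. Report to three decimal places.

predicted reliability = 0.945

Length factor m = 3
α' = m·α / (1 + (m−1)·α)
   = 3 × 0.852 / (1 + (3 − 1) × 0.852)
   = 2.5560 / 2.7040 = 0.945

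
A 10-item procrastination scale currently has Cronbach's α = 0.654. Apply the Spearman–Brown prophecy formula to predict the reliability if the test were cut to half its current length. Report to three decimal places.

Length factor m = 1/2
α' = m·α / (1 − (1−m)·α)
   = 1/2 × 0.654 / (1 − (1 − 1/2) × 0.654)
   = 0.3270 / 0.6730 = 0.486

predicted reliability = 0.486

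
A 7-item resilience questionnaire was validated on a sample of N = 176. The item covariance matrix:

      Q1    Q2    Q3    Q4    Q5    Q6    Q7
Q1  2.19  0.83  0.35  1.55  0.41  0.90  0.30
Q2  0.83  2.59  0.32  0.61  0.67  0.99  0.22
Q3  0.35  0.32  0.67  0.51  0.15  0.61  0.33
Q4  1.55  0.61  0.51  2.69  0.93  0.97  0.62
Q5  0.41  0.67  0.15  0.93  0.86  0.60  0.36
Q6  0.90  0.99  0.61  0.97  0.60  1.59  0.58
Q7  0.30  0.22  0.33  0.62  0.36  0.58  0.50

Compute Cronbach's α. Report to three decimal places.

Σσᵢ² = 2.19 + 2.59 + 0.67 + 2.69 + 0.86 + 1.59 + 0.50 = 11.09
Σ_{i<j} σ_ij = 12.81
σ²_T = 11.09 + 2 × 12.81 = 36.71
α = (k/(k−1))·(1 − Σσᵢ²/σ²_T) = (7/6)·(1 − 11.09/36.71) = 0.814

α = 0.814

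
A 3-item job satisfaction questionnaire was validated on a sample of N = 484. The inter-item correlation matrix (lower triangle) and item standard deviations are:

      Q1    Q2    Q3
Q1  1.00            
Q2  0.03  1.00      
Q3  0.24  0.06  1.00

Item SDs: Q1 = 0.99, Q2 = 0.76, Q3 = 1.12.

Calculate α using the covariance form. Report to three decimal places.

Σσ²ᵢ = 0.99² + 0.76² + 1.12² = 2.8121
Covariances σ_ij = r_ij · s_i · s_j:
  σ(Q1,Q2) = 0.03 × 0.99 × 0.76 = 0.0226
  σ(Q1,Q3) = 0.24 × 0.99 × 1.12 = 0.2661
  σ(Q2,Q3) = 0.06 × 0.76 × 1.12 = 0.0511
σ²_T = Σσ²ᵢ + 2·Σσ_ij = 2.8121 + 2 × 0.3398 = 3.4917
α = (3/2)·(1 − 2.8121/3.4917) = 0.292

α = 0.292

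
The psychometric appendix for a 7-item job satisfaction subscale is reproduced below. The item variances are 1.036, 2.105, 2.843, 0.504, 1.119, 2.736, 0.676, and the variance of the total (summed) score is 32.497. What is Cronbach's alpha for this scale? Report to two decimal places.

Σσᵢ² = 1.036 + 2.105 + 2.843 + 0.504 + 1.119 + 2.736 + 0.676 = 11.019
α = (k/(k−1))·(1 − Σσᵢ²/σ²_T) = (7/6)·(1 − 11.019/32.497) = 0.77

α = 0.77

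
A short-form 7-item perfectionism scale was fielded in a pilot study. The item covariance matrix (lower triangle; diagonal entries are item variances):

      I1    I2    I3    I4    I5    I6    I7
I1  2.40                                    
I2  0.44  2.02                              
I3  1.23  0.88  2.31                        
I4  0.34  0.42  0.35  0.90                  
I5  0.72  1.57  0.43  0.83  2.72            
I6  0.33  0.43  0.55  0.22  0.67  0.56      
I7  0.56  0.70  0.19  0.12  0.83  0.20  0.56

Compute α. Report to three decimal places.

ΣVar(i) = 2.40 + 2.02 + 2.31 + 0.90 + 2.72 + 0.56 + 0.56 = 11.47
Sum of the distinct covariances = 12.01
Var(T) = 11.47 + 2 × 12.01 = 35.49
α = (k/(k−1))·(1 − ΣVar(i)/Var(T)) = (7/6)·(1 − 11.47/35.49) = 0.790

α = 0.790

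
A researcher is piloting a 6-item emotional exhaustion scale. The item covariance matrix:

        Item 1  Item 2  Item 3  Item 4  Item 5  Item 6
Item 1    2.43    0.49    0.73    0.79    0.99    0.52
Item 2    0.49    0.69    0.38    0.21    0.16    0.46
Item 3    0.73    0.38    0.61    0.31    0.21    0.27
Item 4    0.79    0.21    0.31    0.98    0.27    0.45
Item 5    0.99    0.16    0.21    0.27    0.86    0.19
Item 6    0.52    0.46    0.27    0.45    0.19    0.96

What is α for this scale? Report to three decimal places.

α = 0.796

ΣVar(i) = 2.43 + 0.69 + 0.61 + 0.98 + 0.86 + 0.96 = 6.53
Sum of the distinct covariances = 6.43
σ²_T = 6.53 + 2 × 6.43 = 19.39
α = (k/(k−1))·(1 − ΣVar(i)/σ²_T) = (6/5)·(1 − 6.53/19.39) = 0.796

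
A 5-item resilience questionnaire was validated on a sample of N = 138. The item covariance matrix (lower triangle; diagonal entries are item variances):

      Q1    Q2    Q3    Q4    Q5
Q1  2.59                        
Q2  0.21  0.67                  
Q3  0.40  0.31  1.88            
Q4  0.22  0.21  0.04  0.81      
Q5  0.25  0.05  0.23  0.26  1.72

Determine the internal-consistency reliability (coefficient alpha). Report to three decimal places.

coefficient alpha = 0.453

Σσ²ᵢ = 2.59 + 0.67 + 1.88 + 0.81 + 1.72 = 7.67
Σ_{i<j} σ_ij = 2.18
total variance = 7.67 + 2 × 2.18 = 12.03
α = (k/(k−1))·(1 − Σσ²ᵢ/total variance) = (5/4)·(1 − 7.67/12.03) = 0.453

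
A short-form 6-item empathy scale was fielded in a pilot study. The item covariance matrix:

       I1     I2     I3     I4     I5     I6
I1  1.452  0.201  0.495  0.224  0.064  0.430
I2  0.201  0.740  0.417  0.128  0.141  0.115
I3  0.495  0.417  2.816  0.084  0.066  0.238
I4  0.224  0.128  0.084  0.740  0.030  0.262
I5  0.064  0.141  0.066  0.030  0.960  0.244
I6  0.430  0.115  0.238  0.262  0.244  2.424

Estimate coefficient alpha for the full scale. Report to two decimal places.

α = 0.49

ΣVar(i) = 1.452 + 0.740 + 2.816 + 0.740 + 0.960 + 2.424 = 9.132
Sum of off-diagonal covariances = 3.139
total variance = 9.132 + 2 × 3.139 = 15.410
α = (k/(k−1))·(1 − ΣVar(i)/total variance) = (6/5)·(1 − 9.132/15.410) = 0.49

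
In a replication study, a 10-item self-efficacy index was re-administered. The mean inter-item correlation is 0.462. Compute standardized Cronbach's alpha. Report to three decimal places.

standardized Cronbach's alpha = 0.896

Standardized α = k·r̄ / (1 + (k−1)·r̄) = 10 × 0.462 / (1 + 9 × 0.462)
  = 4.6200 / 5.1580 = 0.896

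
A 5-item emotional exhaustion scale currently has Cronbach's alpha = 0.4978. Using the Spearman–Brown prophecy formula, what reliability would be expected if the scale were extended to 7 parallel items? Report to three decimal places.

Length factor m = 7/5 = 1.4000
α' = m·α / (1 + (m−1)·α)
   = 7/5 × 0.4978 / (1 + (7/5 − 1) × 0.4978)
   = 0.6969 / 1.1991 = 0.581

predicted reliability = 0.581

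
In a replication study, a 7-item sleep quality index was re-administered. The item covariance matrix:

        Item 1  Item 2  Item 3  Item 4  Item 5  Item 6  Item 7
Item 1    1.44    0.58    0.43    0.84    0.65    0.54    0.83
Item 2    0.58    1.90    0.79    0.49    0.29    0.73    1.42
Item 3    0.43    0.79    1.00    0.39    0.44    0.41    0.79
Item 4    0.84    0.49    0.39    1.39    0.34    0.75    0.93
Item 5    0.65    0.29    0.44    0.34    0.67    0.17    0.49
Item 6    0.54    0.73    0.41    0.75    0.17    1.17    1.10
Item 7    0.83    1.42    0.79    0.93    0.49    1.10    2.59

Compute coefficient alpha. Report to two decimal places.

sum of item variances = 1.44 + 1.90 + 1.00 + 1.39 + 0.67 + 1.17 + 2.59 = 10.16
Σ_{i<j} σ_ij = 13.40
σ²_T = 10.16 + 2 × 13.40 = 36.96
α = (k/(k−1))·(1 − sum of item variances/σ²_T) = (7/6)·(1 − 10.16/36.96) = 0.85

α = 0.85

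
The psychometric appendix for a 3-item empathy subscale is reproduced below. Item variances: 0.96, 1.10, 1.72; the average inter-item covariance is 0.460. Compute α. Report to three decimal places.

α = 0.633

sum of item variances = 0.96 + 1.10 + 1.72 = 3.78
Sum of the 3 distinct covariances = 3 × 0.460 = 1.380
σ²_total = sum of item variances + 2·Σcov = 3.78 + 2 × 1.380 = 6.540
α = (3/2)·(1 − 3.78/6.540) = 0.633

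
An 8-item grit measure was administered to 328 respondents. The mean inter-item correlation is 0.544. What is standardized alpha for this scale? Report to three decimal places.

Standardized α = k·r̄ / (1 + (k−1)·r̄) = 8 × 0.544 / (1 + 7 × 0.544)
  = 4.3520 / 4.8080 = 0.905

standardized alpha = 0.905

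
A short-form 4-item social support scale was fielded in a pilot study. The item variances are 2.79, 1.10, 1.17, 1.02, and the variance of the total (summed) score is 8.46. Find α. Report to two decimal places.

α = 0.38

Σσᵢ² = 2.79 + 1.10 + 1.17 + 1.02 = 6.08
α = (k/(k−1))·(1 − Σσᵢ²/σ²_T) = (4/3)·(1 − 6.08/8.46) = 0.38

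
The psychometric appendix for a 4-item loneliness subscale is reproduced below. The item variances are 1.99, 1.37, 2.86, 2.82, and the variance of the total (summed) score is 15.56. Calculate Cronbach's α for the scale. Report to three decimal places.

Cronbach's α = 0.559

ΣVar(i) = 1.99 + 1.37 + 2.86 + 2.82 = 9.04
α = (k/(k−1))·(1 − ΣVar(i)/total variance) = (4/3)·(1 − 9.04/15.56) = 0.559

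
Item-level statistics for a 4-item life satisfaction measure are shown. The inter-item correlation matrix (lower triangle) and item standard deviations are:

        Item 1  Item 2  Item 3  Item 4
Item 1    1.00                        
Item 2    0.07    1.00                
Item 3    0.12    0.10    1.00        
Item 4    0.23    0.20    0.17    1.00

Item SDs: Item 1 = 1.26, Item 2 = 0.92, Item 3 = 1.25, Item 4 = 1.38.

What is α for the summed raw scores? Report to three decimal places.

α = 0.415

Σσ²ᵢ = 1.26² + 0.92² + 1.25² + 1.38² = 5.9009
Covariances σ_ij = r_ij · s_i · s_j:
  σ(Item 1,Item 2) = 0.07 × 1.26 × 0.92 = 0.0811
  σ(Item 1,Item 3) = 0.12 × 1.26 × 1.25 = 0.1890
  σ(Item 1,Item 4) = 0.23 × 1.26 × 1.38 = 0.3999
  σ(Item 2,Item 3) = 0.10 × 0.92 × 1.25 = 0.1150
  σ(Item 2,Item 4) = 0.20 × 0.92 × 1.38 = 0.2539
  σ(Item 3,Item 4) = 0.17 × 1.25 × 1.38 = 0.2933
σ²_T = Σσ²ᵢ + 2·Σσ_ij = 5.9009 + 2 × 1.3322 = 8.5653
α = (4/3)·(1 − 5.9009/8.5653) = 0.415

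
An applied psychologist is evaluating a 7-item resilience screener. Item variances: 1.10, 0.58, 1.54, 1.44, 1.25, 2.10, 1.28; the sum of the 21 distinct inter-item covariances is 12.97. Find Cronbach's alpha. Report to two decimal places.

sum of item variances = 1.10 + 0.58 + 1.54 + 1.44 + 1.25 + 2.10 + 1.28 = 9.29
Sum of distinct covariances = 12.97
Var(T) = sum of item variances + 2·Σcov = 9.29 + 2 × 12.97 = 35.23
α = (7/6)·(1 − 9.29/35.23) = 0.86

α = 0.86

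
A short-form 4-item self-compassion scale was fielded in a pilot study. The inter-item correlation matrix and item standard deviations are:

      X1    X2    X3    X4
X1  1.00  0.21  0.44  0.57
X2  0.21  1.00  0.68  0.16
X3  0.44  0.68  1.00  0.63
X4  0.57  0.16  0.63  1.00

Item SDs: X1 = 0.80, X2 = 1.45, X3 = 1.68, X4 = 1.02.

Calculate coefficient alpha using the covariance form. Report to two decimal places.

Σσ²ᵢ = 0.80² + 1.45² + 1.68² + 1.02² = 6.6053
Covariances σ_ij = r_ij · s_i · s_j:
  σ(X1,X2) = 0.21 × 0.80 × 1.45 = 0.2436
  σ(X1,X3) = 0.44 × 0.80 × 1.68 = 0.5914
  σ(X1,X4) = 0.57 × 0.80 × 1.02 = 0.4651
  σ(X2,X3) = 0.68 × 1.45 × 1.68 = 1.6565
  σ(X2,X4) = 0.16 × 1.45 × 1.02 = 0.2366
  σ(X3,X4) = 0.63 × 1.68 × 1.02 = 1.0796
σ²_T = Σσ²ᵢ + 2·Σσ_ij = 6.6053 + 2 × 4.2728 = 15.1509
α = (4/3)·(1 − 6.6053/15.1509) = 0.75

α = 0.75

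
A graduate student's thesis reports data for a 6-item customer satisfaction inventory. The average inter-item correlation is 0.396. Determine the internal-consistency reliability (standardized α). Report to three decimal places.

Standardized α = k·r̄ / (1 + (k−1)·r̄) = 6 × 0.396 / (1 + 5 × 0.396)
  = 2.3760 / 2.9800 = 0.797

standardized α = 0.797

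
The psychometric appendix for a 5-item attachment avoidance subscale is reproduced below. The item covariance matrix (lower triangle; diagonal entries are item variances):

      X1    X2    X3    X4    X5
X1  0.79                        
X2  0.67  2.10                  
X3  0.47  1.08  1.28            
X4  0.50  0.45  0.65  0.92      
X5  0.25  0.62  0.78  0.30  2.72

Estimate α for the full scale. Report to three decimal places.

α = 0.745

ΣVar(i) = 0.79 + 2.10 + 1.28 + 0.92 + 2.72 = 7.81
Σ_{i<j} σ_ij = 5.77
Var(T) = 7.81 + 2 × 5.77 = 19.35
α = (k/(k−1))·(1 − ΣVar(i)/Var(T)) = (5/4)·(1 − 7.81/19.35) = 0.745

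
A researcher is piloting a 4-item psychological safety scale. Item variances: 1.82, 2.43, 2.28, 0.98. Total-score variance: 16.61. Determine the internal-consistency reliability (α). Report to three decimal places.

Σσ²ᵢ = 1.82 + 2.43 + 2.28 + 0.98 = 7.51
α = (k/(k−1))·(1 − Σσ²ᵢ/Var(T)) = (4/3)·(1 − 7.51/16.61) = 0.730

α = 0.730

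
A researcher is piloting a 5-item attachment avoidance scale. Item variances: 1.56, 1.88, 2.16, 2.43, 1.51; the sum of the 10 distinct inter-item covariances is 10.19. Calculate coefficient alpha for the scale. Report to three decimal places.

α = 0.851

sum of item variances = 1.56 + 1.88 + 2.16 + 2.43 + 1.51 = 9.54
Sum of distinct covariances = 10.19
σ²_T = sum of item variances + 2·Σcov = 9.54 + 2 × 10.19 = 29.92
α = (5/4)·(1 − 9.54/29.92) = 0.851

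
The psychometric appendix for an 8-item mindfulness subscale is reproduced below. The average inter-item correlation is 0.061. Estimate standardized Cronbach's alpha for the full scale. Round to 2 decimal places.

Standardized α = k·r̄ / (1 + (k−1)·r̄) = 8 × 0.061 / (1 + 7 × 0.061)
  = 0.4880 / 1.4270 = 0.34

α = 0.34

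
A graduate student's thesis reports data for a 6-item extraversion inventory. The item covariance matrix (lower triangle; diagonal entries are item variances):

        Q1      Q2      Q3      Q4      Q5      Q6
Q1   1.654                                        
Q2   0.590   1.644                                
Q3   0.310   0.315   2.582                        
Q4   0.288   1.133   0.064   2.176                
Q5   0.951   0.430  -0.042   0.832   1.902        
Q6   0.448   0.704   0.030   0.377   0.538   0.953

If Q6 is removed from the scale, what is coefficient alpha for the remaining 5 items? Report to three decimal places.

Remaining items: Q1, Q2, Q3, Q4, Q5 (k = 5).
Σσ²ᵢ = 1.654 + 1.644 + 2.582 + 2.176 + 1.902 = 9.958
σ²_T = 9.958 + 2 × 4.871 = 19.700
α (item deleted) = (5/4)·(1 − 9.958/19.700) = 0.618

coefficient alpha = 0.618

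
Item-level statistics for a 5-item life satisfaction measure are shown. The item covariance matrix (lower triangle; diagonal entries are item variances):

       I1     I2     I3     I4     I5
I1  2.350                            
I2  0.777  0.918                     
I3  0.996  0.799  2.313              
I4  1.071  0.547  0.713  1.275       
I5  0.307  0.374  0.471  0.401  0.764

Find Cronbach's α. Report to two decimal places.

α = 0.79

ΣVar(i) = 2.350 + 0.918 + 2.313 + 1.275 + 0.764 = 7.620
Σ_{i<j} σ_ij = 6.456
Var(T) = 7.620 + 2 × 6.456 = 20.532
α = (k/(k−1))·(1 − ΣVar(i)/Var(T)) = (5/4)·(1 − 7.620/20.532) = 0.79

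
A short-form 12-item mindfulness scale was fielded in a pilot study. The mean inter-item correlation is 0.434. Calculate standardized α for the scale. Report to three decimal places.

standardized α = 0.902

Standardized α = k·r̄ / (1 + (k−1)·r̄) = 12 × 0.434 / (1 + 11 × 0.434)
  = 5.2080 / 5.7740 = 0.902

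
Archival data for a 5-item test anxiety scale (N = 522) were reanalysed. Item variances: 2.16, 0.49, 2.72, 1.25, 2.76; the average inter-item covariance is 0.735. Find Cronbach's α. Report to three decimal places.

Cronbach's α = 0.763

Σσ²ᵢ = 2.16 + 0.49 + 2.72 + 1.25 + 2.76 = 9.38
Sum of the 10 distinct covariances = 10 × 0.735 = 7.350
σ²_T = Σσ²ᵢ + 2·Σcov = 9.38 + 2 × 7.350 = 24.080
α = (5/4)·(1 − 9.38/24.080) = 0.763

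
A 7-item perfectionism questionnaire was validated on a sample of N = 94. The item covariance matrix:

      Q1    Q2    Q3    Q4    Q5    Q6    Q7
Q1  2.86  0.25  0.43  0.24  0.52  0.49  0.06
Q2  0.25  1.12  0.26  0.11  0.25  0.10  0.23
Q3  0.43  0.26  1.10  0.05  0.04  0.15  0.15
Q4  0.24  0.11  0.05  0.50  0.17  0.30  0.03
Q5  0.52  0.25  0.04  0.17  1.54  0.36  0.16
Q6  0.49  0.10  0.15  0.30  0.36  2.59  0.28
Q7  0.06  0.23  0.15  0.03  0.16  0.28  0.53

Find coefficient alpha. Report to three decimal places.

α = 0.554

Σσᵢ² = 2.86 + 1.12 + 1.10 + 0.50 + 1.54 + 2.59 + 0.53 = 10.24
Sum of off-diagonal covariances = 4.63
σ²_total = 10.24 + 2 × 4.63 = 19.50
α = (k/(k−1))·(1 − Σσᵢ²/σ²_total) = (7/6)·(1 − 10.24/19.50) = 0.554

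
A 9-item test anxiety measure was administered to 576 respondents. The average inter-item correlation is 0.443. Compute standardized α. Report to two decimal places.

standardized α = 0.88

Standardized α = k·r̄ / (1 + (k−1)·r̄) = 9 × 0.443 / (1 + 8 × 0.443)
  = 3.9870 / 4.5440 = 0.88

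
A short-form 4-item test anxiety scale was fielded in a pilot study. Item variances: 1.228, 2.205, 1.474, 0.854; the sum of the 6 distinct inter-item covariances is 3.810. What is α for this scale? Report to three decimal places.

α = 0.759

Σσᵢ² = 1.228 + 2.205 + 1.474 + 0.854 = 5.761
Sum of distinct covariances = 3.810
σ²_T = Σσᵢ² + 2·Σcov = 5.761 + 2 × 3.810 = 13.381
α = (4/3)·(1 − 5.761/13.381) = 0.759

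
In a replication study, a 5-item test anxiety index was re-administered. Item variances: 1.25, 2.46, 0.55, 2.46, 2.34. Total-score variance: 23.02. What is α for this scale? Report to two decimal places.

sum of item variances = 1.25 + 2.46 + 0.55 + 2.46 + 2.34 = 9.06
α = (k/(k−1))·(1 − sum of item variances/σ²_total) = (5/4)·(1 − 9.06/23.02) = 0.76

α = 0.76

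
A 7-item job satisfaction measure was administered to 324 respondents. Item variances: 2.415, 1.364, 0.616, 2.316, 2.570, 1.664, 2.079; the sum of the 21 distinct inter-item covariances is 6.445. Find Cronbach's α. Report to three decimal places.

α = 0.580

ΣVar(i) = 2.415 + 1.364 + 0.616 + 2.316 + 2.570 + 1.664 + 2.079 = 13.024
Sum of distinct covariances = 6.445
σ²_T = ΣVar(i) + 2·Σcov = 13.024 + 2 × 6.445 = 25.914
α = (7/6)·(1 − 13.024/25.914) = 0.580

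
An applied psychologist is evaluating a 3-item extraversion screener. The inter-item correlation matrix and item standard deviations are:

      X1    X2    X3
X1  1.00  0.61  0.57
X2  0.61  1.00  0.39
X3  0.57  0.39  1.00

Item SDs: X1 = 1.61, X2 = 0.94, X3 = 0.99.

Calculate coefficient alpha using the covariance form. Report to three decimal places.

Σσ²ᵢ = 1.61² + 0.94² + 0.99² = 4.4558
Covariances σ_ij = r_ij · s_i · s_j:
  σ(X1,X2) = 0.61 × 1.61 × 0.94 = 0.9232
  σ(X1,X3) = 0.57 × 1.61 × 0.99 = 0.9085
  σ(X2,X3) = 0.39 × 0.94 × 0.99 = 0.3629
σ²_T = Σσ²ᵢ + 2·Σσ_ij = 4.4558 + 2 × 2.1946 = 8.8450
α = (3/2)·(1 − 4.4558/8.8450) = 0.744

coefficient alpha = 0.744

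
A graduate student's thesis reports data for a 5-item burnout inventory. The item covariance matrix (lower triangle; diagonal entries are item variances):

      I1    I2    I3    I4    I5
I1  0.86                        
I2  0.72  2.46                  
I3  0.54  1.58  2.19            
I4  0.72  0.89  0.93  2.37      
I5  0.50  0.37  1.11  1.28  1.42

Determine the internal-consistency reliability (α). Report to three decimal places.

α = 0.813

sum of item variances = 0.86 + 2.46 + 2.19 + 2.37 + 1.42 = 9.30
Sum of the distinct covariances = 8.64
Var(T) = 9.30 + 2 × 8.64 = 26.58
α = (k/(k−1))·(1 − sum of item variances/Var(T)) = (5/4)·(1 − 9.30/26.58) = 0.813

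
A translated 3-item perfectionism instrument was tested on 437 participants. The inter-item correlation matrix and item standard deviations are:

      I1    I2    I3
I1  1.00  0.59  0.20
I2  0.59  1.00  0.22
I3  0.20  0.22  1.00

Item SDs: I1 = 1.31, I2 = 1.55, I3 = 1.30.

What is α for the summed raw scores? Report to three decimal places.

α = 0.608

Σσ²ᵢ = 1.31² + 1.55² + 1.30² = 5.8086
Covariances σ_ij = r_ij · s_i · s_j:
  σ(I1,I2) = 0.59 × 1.31 × 1.55 = 1.1980
  σ(I1,I3) = 0.20 × 1.31 × 1.30 = 0.3406
  σ(I2,I3) = 0.22 × 1.55 × 1.30 = 0.4433
σ²_T = Σσ²ᵢ + 2·Σσ_ij = 5.8086 + 2 × 1.9819 = 9.7724
α = (3/2)·(1 − 5.8086/9.7724) = 0.608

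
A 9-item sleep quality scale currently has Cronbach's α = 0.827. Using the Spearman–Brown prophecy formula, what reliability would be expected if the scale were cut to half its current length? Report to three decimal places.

Length factor m = 1/2
α' = m·α / (1 − (1−m)·α)
   = 1/2 × 0.827 / (1 − (1 − 1/2) × 0.827)
   = 0.4135 / 0.5865 = 0.705

predicted reliability = 0.705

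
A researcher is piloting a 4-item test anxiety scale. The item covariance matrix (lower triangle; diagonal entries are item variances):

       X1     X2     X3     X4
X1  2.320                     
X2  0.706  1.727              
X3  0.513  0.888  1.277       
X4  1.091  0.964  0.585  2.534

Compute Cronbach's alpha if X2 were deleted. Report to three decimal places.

α = 0.625

Remaining items: X1, X3, X4 (k = 3).
sum of item variances = 2.320 + 1.277 + 2.534 = 6.131
σ²_T = 6.131 + 2 × 2.189 = 10.509
α (item deleted) = (3/2)·(1 − 6.131/10.509) = 0.625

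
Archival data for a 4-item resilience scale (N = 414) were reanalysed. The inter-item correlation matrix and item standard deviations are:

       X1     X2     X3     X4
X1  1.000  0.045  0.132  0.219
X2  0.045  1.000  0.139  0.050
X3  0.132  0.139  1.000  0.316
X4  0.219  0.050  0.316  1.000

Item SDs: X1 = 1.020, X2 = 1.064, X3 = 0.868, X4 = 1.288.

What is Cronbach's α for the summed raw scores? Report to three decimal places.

Cronbach's α = 0.406

Σσ²ᵢ = 1.020² + 1.064² + 0.868² + 1.288² = 4.5849
Covariances σ_ij = r_ij · s_i · s_j:
  σ(X1,X2) = 0.045 × 1.020 × 1.064 = 0.0488
  σ(X1,X3) = 0.132 × 1.020 × 0.868 = 0.1169
  σ(X1,X4) = 0.219 × 1.020 × 1.288 = 0.2877
  σ(X2,X3) = 0.139 × 1.064 × 0.868 = 0.1284
  σ(X2,X4) = 0.050 × 1.064 × 1.288 = 0.0685
  σ(X3,X4) = 0.316 × 0.868 × 1.288 = 0.3533
σ²_T = Σσ²ᵢ + 2·Σσ_ij = 4.5849 + 2 × 1.0036 = 6.5921
α = (4/3)·(1 − 4.5849/6.5921) = 0.406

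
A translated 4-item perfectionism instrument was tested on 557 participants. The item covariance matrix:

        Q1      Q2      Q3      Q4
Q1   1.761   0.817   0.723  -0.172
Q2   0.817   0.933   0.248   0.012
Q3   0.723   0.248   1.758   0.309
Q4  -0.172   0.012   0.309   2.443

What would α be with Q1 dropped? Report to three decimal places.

α = 0.272

Remaining items: Q2, Q3, Q4 (k = 3).
sum of item variances = 0.933 + 1.758 + 2.443 = 5.134
σ²_total = 5.134 + 2 × 0.569 = 6.272
α (item deleted) = (3/2)·(1 − 5.134/6.272) = 0.272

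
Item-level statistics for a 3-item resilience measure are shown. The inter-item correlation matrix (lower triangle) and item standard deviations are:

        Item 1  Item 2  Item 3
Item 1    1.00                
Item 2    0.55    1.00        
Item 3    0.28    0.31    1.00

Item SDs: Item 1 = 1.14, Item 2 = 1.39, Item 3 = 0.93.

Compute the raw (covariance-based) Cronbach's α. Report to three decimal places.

Σσ²ᵢ = 1.14² + 1.39² + 0.93² = 4.0966
Covariances σ_ij = r_ij · s_i · s_j:
  σ(Item 1,Item 2) = 0.55 × 1.14 × 1.39 = 0.8715
  σ(Item 1,Item 3) = 0.28 × 1.14 × 0.93 = 0.2969
  σ(Item 2,Item 3) = 0.31 × 1.39 × 0.93 = 0.4007
σ²_T = Σσ²ᵢ + 2·Σσ_ij = 4.0966 + 2 × 1.5691 = 7.2348
α = (3/2)·(1 − 4.0966/7.2348) = 0.651

α = 0.651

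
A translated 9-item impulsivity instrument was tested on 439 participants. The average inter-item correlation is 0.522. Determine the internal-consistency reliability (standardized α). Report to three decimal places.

Standardized α = k·r̄ / (1 + (k−1)·r̄) = 9 × 0.522 / (1 + 8 × 0.522)
  = 4.6980 / 5.1760 = 0.908

standardized α = 0.908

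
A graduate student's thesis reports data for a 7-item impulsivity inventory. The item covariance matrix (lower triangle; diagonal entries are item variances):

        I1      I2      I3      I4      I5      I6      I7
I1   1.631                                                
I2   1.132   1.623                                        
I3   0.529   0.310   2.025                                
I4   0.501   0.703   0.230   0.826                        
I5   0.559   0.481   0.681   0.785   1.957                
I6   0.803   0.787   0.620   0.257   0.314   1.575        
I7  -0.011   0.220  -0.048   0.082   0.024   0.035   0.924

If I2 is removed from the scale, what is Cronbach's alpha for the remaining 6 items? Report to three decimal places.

α = 0.654

Remaining items: I1, I3, I4, I5, I6, I7 (k = 6).
Σσ²ᵢ = 1.631 + 2.025 + 0.826 + 1.957 + 1.575 + 0.924 = 8.938
Var(T) = 8.938 + 2 × 5.361 = 19.660
α (item deleted) = (6/5)·(1 − 8.938/19.660) = 0.654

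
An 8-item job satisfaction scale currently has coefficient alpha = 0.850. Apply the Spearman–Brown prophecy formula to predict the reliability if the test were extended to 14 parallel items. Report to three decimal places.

predicted reliability = 0.908

Length factor m = 14/8 = 1.7500
α' = m·α / (1 + (m−1)·α)
   = 14/8 × 0.850 / (1 + (14/8 − 1) × 0.850)
   = 1.4875 / 1.6375 = 0.908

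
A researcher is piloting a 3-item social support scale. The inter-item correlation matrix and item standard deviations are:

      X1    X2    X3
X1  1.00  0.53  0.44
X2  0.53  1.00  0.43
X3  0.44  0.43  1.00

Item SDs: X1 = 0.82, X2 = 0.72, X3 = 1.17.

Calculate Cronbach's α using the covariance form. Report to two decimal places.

Σσ²ᵢ = 0.82² + 0.72² + 1.17² = 2.5597
Covariances σ_ij = r_ij · s_i · s_j:
  σ(X1,X2) = 0.53 × 0.82 × 0.72 = 0.3129
  σ(X1,X3) = 0.44 × 0.82 × 1.17 = 0.4221
  σ(X2,X3) = 0.43 × 0.72 × 1.17 = 0.3622
σ²_T = Σσ²ᵢ + 2·Σσ_ij = 2.5597 + 2 × 1.0972 = 4.7541
α = (3/2)·(1 − 2.5597/4.7541) = 0.69

Cronbach's α = 0.69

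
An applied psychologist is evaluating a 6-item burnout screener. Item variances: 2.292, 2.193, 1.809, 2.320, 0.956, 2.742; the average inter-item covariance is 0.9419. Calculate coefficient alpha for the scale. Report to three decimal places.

α = 0.836

sum of item variances = 2.292 + 2.193 + 1.809 + 2.320 + 0.956 + 2.742 = 12.312
Sum of the 15 distinct covariances = 15 × 0.9419 = 14.1285
Var(T) = sum of item variances + 2·Σcov = 12.312 + 2 × 14.1285 = 40.5690
α = (6/5)·(1 − 12.312/40.5690) = 0.836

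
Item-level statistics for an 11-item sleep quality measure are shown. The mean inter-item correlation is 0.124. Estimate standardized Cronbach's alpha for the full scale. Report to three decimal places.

Standardized α = k·r̄ / (1 + (k−1)·r̄) = 11 × 0.124 / (1 + 10 × 0.124)
  = 1.3640 / 2.2400 = 0.609

α = 0.609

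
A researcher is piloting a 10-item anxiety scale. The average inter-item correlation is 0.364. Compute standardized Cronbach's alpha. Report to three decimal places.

standardized Cronbach's alpha = 0.851

Standardized α = k·r̄ / (1 + (k−1)·r̄) = 10 × 0.364 / (1 + 9 × 0.364)
  = 3.6400 / 4.2760 = 0.851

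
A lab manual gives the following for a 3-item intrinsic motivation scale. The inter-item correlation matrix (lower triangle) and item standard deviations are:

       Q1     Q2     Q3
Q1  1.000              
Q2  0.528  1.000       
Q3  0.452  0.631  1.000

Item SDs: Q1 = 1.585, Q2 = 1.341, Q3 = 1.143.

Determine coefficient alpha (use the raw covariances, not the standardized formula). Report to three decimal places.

Σσ²ᵢ = 1.585² + 1.341² + 1.143² = 5.6170
Covariances σ_ij = r_ij · s_i · s_j:
  σ(Q1,Q2) = 0.528 × 1.585 × 1.341 = 1.1223
  σ(Q1,Q3) = 0.452 × 1.585 × 1.143 = 0.8189
  σ(Q2,Q3) = 0.631 × 1.341 × 1.143 = 0.9672
σ²_T = Σσ²ᵢ + 2·Σσ_ij = 5.6170 + 2 × 2.9084 = 11.4338
α = (3/2)·(1 − 5.6170/11.4338) = 0.763

coefficient alpha = 0.763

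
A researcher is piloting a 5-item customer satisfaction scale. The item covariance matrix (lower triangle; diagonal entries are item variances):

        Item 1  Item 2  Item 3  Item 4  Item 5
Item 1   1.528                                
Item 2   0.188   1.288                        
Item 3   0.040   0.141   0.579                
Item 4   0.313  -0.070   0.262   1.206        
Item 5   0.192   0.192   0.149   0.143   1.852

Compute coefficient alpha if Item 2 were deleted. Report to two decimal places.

α = 0.40

Remaining items: Item 1, Item 3, Item 4, Item 5 (k = 4).
ΣVar(i) = 1.528 + 0.579 + 1.206 + 1.852 = 5.165
total variance = 5.165 + 2 × 1.099 = 7.363
α (item deleted) = (4/3)·(1 − 5.165/7.363) = 0.40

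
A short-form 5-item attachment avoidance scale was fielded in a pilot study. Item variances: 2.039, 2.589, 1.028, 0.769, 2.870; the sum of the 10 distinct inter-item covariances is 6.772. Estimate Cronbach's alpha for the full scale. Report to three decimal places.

Cronbach's alpha = 0.741

Σσ²ᵢ = 2.039 + 2.589 + 1.028 + 0.769 + 2.870 = 9.295
Sum of distinct covariances = 6.772
Var(T) = Σσ²ᵢ + 2·Σcov = 9.295 + 2 × 6.772 = 22.839
α = (5/4)·(1 − 9.295/22.839) = 0.741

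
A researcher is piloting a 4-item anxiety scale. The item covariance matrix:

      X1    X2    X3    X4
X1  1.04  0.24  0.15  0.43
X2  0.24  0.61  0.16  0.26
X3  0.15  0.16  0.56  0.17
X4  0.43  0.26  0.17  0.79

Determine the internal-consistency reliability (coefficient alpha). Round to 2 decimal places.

Σσ²ᵢ = 1.04 + 0.61 + 0.56 + 0.79 = 3.00
Sum of the distinct covariances = 1.41
total variance = 3.00 + 2 × 1.41 = 5.82
α = (k/(k−1))·(1 − Σσ²ᵢ/total variance) = (4/3)·(1 − 3.00/5.82) = 0.65

α = 0.65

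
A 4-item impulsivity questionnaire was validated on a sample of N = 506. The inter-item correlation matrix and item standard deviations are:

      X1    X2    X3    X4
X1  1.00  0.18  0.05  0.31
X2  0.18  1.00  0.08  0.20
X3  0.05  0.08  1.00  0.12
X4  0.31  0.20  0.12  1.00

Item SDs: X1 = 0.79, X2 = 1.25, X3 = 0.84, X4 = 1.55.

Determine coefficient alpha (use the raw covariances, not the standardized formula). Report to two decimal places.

coefficient alpha = 0.42

Σσ²ᵢ = 0.79² + 1.25² + 0.84² + 1.55² = 5.2947
Covariances σ_ij = r_ij · s_i · s_j:
  σ(X1,X2) = 0.18 × 0.79 × 1.25 = 0.1777
  σ(X1,X3) = 0.05 × 0.79 × 0.84 = 0.0332
  σ(X1,X4) = 0.31 × 0.79 × 1.55 = 0.3796
  σ(X2,X3) = 0.08 × 1.25 × 0.84 = 0.0840
  σ(X2,X4) = 0.20 × 1.25 × 1.55 = 0.3875
  σ(X3,X4) = 0.12 × 0.84 × 1.55 = 0.1562
σ²_T = Σσ²ᵢ + 2·Σσ_ij = 5.2947 + 2 × 1.2182 = 7.7311
α = (4/3)·(1 − 5.2947/7.7311) = 0.42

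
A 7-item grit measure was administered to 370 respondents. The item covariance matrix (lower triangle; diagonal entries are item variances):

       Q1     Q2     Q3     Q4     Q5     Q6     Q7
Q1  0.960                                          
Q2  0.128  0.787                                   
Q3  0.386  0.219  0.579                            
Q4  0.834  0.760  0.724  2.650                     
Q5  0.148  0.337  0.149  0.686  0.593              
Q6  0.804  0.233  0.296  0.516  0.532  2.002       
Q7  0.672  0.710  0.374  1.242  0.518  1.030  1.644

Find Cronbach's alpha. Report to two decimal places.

ΣVar(i) = 0.960 + 0.787 + 0.579 + 2.650 + 0.593 + 2.002 + 1.644 = 9.215
Sum of off-diagonal covariances = 11.298
Var(T) = 9.215 + 2 × 11.298 = 31.811
α = (k/(k−1))·(1 − ΣVar(i)/Var(T)) = (7/6)·(1 − 9.215/31.811) = 0.83

Cronbach's alpha = 0.83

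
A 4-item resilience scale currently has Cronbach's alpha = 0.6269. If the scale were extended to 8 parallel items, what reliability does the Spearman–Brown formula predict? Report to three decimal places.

predicted reliability = 0.771

Length factor m = 8/4 = 2.0000
α' = m·α / (1 + (m−1)·α)
   = 8/4 × 0.6269 / (1 + (8/4 − 1) × 0.6269)
   = 1.2538 / 1.6269 = 0.771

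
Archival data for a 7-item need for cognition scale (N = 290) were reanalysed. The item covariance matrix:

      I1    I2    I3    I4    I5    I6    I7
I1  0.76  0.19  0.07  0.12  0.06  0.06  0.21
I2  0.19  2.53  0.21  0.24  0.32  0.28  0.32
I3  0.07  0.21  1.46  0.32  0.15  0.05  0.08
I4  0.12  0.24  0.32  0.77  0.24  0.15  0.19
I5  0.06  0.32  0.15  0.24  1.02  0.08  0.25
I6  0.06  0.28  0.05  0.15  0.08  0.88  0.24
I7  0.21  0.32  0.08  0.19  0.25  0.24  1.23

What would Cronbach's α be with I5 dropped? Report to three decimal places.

Remaining items: I1, I2, I3, I4, I6, I7 (k = 6).
sum of item variances = 0.76 + 2.53 + 1.46 + 0.77 + 0.88 + 1.23 = 7.63
σ²_T = 7.63 + 2 × 2.73 = 13.09
α (item deleted) = (6/5)·(1 − 7.63/13.09) = 0.501

Cronbach's α = 0.501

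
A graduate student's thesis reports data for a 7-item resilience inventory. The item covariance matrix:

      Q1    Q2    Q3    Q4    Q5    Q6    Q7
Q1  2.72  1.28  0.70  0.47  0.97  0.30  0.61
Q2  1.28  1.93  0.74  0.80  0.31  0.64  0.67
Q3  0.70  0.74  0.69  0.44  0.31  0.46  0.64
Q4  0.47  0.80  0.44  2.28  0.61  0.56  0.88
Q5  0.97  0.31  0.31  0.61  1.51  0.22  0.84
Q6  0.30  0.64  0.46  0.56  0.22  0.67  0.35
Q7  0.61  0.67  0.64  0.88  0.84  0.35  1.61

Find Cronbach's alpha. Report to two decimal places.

Cronbach's alpha = 0.81

sum of item variances = 2.72 + 1.93 + 0.69 + 2.28 + 1.51 + 0.67 + 1.61 = 11.41
Sum of off-diagonal covariances = 12.80
σ²_T = 11.41 + 2 × 12.80 = 37.01
α = (k/(k−1))·(1 − sum of item variances/σ²_T) = (7/6)·(1 − 11.41/37.01) = 0.81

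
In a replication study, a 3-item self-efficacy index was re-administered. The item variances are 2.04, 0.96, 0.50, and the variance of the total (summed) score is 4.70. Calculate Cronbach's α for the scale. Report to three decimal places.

Cronbach's α = 0.383

Σσᵢ² = 2.04 + 0.96 + 0.50 = 3.50
α = (k/(k−1))·(1 − Σσᵢ²/σ²_T) = (3/2)·(1 − 3.50/4.70) = 0.383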